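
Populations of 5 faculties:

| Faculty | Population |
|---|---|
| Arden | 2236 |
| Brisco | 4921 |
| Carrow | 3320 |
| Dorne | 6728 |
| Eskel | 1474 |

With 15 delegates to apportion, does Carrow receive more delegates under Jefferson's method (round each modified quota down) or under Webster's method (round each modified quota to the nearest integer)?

Jefferson: Arden 2, Brisco 4, Carrow 2, Dorne 6, Eskel 1.
Webster: Arden 2, Brisco 4, Carrow 3, Dorne 5, Eskel 1.
Carrow gets 2 under Jefferson and 3 under Webster.

Webster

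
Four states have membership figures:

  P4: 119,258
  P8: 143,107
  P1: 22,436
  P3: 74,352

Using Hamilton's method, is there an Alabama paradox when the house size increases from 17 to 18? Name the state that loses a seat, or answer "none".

none

At 17 seats: P4 6, P8 7, P1 1, P3 3.
At 18 seats: P4 6, P8 7, P1 1, P3 4.
No state's allocation decreased.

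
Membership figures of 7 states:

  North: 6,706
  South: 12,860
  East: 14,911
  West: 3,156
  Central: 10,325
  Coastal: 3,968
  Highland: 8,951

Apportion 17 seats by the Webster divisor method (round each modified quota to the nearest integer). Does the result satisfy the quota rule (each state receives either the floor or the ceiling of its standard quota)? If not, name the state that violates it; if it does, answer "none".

Standard quotas: North 1.873, South 3.591, East 4.164, West 0.881, Central 2.883, Coastal 1.108, Highland 2.500.
Webster allocation: North 2, South 4, East 4, West 1, Central 3, Coastal 1, Highland 2.
Every allocation lies between the lower and upper quota.

none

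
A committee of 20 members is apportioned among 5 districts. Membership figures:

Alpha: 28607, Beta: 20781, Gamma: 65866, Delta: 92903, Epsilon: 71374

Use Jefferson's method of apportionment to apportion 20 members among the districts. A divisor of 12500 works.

With modified divisor 12500: modified quotas Alpha 2.289, Beta 1.662, Gamma 5.269, Delta 7.432, Epsilon 5.710.
Rounding down: Alpha 2, Beta 1, Gamma 5, Delta 7, Epsilon 5 (total 20).

Alpha 2, Beta 1, Gamma 5, Delta 7, Epsilon 5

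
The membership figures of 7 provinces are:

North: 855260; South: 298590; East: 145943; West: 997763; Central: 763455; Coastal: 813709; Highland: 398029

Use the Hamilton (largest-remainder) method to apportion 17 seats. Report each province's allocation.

North 3, South 1, East 1, West 4, Central 3, Coastal 3, Highland 2

Standard divisor: 4272749 ÷ 17 ≈ 251338.176.
Standard quotas: North 3.4028, South 1.1880, East 0.5807, West 3.9698, Central 3.0376, Coastal 3.2375, Highland 1.5836.
Lower quotas: North 3, South 1, East 0, West 3, Central 3, Coastal 3, Highland 1 (sum 14, leaving 3 seats).
Remainders in descending order: West 0.9698, Highland 0.5836, East 0.5807, North 0.4028, Coastal 0.2375, South 0.1880, Central 0.0376.
Largest remainders: West, Highland, East receive the extra seats.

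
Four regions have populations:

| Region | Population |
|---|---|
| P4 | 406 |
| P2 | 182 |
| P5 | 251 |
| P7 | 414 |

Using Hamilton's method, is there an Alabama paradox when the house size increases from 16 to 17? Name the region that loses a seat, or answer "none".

At 16 seats: P4 5, P2 3, P5 3, P7 5.
At 17 seats: P4 6, P2 2, P5 3, P7 6.
P2 drops from 3 to 2.

P2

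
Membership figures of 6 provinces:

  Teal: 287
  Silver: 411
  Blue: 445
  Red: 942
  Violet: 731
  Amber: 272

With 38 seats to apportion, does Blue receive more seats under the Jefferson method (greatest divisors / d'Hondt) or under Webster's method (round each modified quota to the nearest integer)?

Jefferson: Teal 3, Silver 5, Blue 6, Red 12, Violet 9, Amber 3.
Webster: Teal 4, Silver 5, Blue 5, Red 12, Violet 9, Amber 3.
Blue gets 6 under Jefferson and 5 under Webster.

Jefferson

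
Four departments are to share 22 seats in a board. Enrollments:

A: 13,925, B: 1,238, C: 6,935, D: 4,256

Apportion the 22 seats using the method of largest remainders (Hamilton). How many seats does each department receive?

A=12, B=1, C=6, D=3

Standard divisor: 26354 ÷ 22 ≈ 1197.909.
Standard quotas: A 11.6244, B 1.0335, C 5.7893, D 3.5529.
Lower quotas: A 11, B 1, C 5, D 3 (sum 20, leaving 2 seats).
Remainders in descending order: C 0.7893, A 0.6244, D 0.5529, B 0.0335.
Largest remainders: C, A receive the extra seats.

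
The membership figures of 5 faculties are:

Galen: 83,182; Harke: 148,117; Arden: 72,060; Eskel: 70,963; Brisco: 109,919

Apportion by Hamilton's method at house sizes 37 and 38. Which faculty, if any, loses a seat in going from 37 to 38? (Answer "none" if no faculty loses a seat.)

Eskel

At 37 seats: Galen 6, Harke 11, Arden 6, Eskel 6, Brisco 8.
At 38 seats: Galen 6, Harke 12, Arden 6, Eskel 5, Brisco 9.
Eskel drops from 6 to 5.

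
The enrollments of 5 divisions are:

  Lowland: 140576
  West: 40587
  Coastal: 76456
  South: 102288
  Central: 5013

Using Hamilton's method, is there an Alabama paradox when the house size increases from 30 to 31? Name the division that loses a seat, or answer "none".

At 30 seats: Lowland 12, West 3, Coastal 6, South 8, Central 1.
At 31 seats: Lowland 12, West 3, Coastal 7, South 9, Central 0.
Central drops from 1 to 0.

Central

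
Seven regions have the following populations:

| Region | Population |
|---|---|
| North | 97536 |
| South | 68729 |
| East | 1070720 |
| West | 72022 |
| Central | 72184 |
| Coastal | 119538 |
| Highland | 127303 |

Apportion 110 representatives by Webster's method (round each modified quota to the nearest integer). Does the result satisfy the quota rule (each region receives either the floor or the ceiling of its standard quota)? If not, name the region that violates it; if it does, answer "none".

Standard quotas: North 6.590, South 4.644, East 72.345, West 4.866, Central 4.877, Coastal 8.077, Highland 8.601.
Webster allocation: North 7, South 5, East 71, West 5, Central 5, Coastal 8, Highland 9.
East has quota 72.345 (lower 72, upper 73) but receives 71 — outside the quota interval.

East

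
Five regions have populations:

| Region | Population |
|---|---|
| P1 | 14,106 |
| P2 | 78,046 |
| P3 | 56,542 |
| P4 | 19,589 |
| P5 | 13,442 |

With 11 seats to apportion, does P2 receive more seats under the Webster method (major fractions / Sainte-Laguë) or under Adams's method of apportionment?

Webster: P1 1, P2 5, P3 3, P4 1, P5 1.
Adams: P1 1, P2 4, P3 3, P4 2, P5 1.
P2 gets 5 under Webster and 4 under Adams.

Webster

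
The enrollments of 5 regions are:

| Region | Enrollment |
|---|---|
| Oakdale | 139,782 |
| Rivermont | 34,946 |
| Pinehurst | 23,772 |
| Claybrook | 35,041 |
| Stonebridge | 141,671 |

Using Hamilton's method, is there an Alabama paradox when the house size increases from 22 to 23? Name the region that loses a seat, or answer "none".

Pinehurst

At 22 seats: Oakdale 8, Rivermont 2, Pinehurst 2, Claybrook 2, Stonebridge 8.
At 23 seats: Oakdale 9, Rivermont 2, Pinehurst 1, Claybrook 2, Stonebridge 9.
Pinehurst drops from 2 to 1.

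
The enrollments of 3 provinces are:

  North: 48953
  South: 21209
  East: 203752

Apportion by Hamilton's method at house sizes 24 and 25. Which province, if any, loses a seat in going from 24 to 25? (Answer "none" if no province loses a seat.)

none

At 24 seats: North 4, South 2, East 18.
At 25 seats: North 4, South 2, East 19.
No province's allocation decreased.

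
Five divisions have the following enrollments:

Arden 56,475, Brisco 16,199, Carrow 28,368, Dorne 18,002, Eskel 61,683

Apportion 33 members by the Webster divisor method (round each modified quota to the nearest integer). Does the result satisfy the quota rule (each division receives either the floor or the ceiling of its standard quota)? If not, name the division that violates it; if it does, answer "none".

Standard quotas: Arden 10.312, Brisco 2.958, Carrow 5.180, Dorne 3.287, Eskel 11.263.
Webster allocation: Arden 11, Brisco 3, Carrow 5, Dorne 3, Eskel 11.
Every allocation lies between the lower and upper quota.

none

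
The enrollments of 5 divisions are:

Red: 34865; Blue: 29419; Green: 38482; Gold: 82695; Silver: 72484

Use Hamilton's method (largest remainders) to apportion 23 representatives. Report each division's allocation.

The standard divisor is 257945/23 = 11215.
Standard quotas: Red 3.1088, Blue 2.6232, Green 3.4313, Gold 7.3736, Silver 6.4631.
Lower quotas: Red 3, Blue 2, Green 3, Gold 7, Silver 6 (sum 21, leaving 2 seats).
Remainders in descending order: Blue 0.6232, Silver 0.4631, Green 0.4313, Gold 0.3736, Red 0.1088.
Largest remainders: Blue, Silver receive the extra seats.

Red 3; Blue 3; Green 3; Gold 7; Silver 7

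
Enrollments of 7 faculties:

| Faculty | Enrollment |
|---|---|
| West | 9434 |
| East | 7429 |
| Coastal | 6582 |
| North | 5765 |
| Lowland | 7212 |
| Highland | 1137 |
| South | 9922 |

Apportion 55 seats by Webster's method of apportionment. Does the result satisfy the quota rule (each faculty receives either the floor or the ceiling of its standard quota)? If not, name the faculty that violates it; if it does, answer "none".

Standard quotas: West 10.928, East 8.605, Coastal 7.624, North 6.678, Lowland 8.354, Highland 1.317, South 11.493.
Webster allocation: West 11, East 9, Coastal 8, North 7, Lowland 8, Highland 1, South 11.
Every allocation lies between the lower and upper quota.

none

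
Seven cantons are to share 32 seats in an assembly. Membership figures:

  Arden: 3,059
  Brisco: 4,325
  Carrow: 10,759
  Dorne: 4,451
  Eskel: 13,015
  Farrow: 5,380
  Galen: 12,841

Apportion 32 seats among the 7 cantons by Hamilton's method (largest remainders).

Arden 2, Brisco 2, Carrow 6, Dorne 3, Eskel 8, Farrow 3, Galen 8

Total 53830; standard divisor 53830/32 ≈ 1682.188.
Standard quotas: Arden 1.8185, Brisco 2.5711, Carrow 6.3958, Dorne 2.6460, Eskel 7.7369, Farrow 3.1982, Galen 7.6335.
Lower quotas: Arden 1, Brisco 2, Carrow 6, Dorne 2, Eskel 7, Farrow 3, Galen 7 (sum 28, leaving 4 seats).
Remainders in descending order: Arden 0.8185, Eskel 0.7369, Dorne 0.6460, Galen 0.6335, Brisco 0.5711, Carrow 0.3958, Farrow 0.1982.
Largest remainders: Arden, Eskel, Dorne, Galen receive the extra seats.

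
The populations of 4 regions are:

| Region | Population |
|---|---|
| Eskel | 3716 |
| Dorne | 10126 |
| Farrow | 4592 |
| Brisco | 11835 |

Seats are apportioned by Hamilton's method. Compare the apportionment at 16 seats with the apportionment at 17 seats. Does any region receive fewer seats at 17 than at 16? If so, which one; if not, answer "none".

Farrow

At 16 seats: Eskel 2, Dorne 5, Farrow 3, Brisco 6.
At 17 seats: Eskel 2, Dorne 6, Farrow 2, Brisco 7.
Farrow drops from 3 to 2.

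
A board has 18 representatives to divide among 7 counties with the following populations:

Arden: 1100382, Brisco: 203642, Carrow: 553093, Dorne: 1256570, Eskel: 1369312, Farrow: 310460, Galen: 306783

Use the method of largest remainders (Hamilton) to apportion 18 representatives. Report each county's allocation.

Arden=4, Brisco=1, Carrow=2, Dorne=4, Eskel=5, Farrow=1, Galen=1

Standard divisor: 5100242 ÷ 18 ≈ 283346.778.
Standard quotas: Arden 3.8835, Brisco 0.7187, Carrow 1.9520, Dorne 4.4347, Eskel 4.8326, Farrow 1.0957, Galen 1.0827.
Lower quotas: Arden 3, Brisco 0, Carrow 1, Dorne 4, Eskel 4, Farrow 1, Galen 1 (sum 14, leaving 4 seats).
Remainders in descending order: Carrow 0.9520, Arden 0.8835, Eskel 0.8326, Brisco 0.7187, Dorne 0.4347, Farrow 0.0957, Galen 0.0827.
Largest remainders: Carrow, Arden, Eskel, Brisco receive the extra seats.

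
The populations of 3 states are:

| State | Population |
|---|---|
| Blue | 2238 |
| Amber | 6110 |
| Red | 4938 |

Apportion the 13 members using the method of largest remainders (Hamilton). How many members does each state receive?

Blue=2, Amber=6, Red=5

The standard divisor is 13286/13 = 1022.
Standard quotas: Blue 2.1898, Amber 5.9785, Red 4.8317.
Lower quotas: Blue 2, Amber 5, Red 4 (sum 11, leaving 2 seats).
Remainders in descending order: Amber 0.9785, Red 0.8317, Blue 0.1898.
Largest remainders: Amber, Red receive the extra seats.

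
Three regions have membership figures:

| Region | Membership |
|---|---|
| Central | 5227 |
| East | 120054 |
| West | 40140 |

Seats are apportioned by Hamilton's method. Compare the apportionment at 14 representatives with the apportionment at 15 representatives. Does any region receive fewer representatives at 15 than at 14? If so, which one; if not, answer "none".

Central

At 14 seats: Central 1, East 10, West 3.
At 15 seats: Central 0, East 11, West 4.
Central drops from 1 to 0.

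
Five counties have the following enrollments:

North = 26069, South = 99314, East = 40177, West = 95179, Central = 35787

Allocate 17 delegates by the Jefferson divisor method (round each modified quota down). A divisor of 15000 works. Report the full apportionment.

With modified divisor 15000: modified quotas North 1.738, South 6.621, East 2.678, West 6.345, Central 2.386.
Rounding down: North 1, South 6, East 2, West 6, Central 2 (total 17).

North: 1, South: 6, East: 2, West: 6, Central: 2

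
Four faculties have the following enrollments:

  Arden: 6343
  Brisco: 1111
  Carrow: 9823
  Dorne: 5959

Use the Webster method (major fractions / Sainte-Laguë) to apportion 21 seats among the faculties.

Standard divisor 23236/21 ≈ 1106.476; standard quotas: Arden 5.733, Brisco 1.004, Carrow 8.878, Dorne 5.386.
Rounding to the nearest integer gives Arden 6, Brisco 1, Carrow 9, Dorne 5 — total 21, matching the house size, so no adjustment is needed.

Arden 6, Brisco 1, Carrow 9, Dorne 5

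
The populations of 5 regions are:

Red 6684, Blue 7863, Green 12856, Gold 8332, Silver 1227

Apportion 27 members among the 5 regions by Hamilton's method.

Red 5, Blue 6, Green 9, Gold 6, Silver 1

Standard divisor: 36962 ÷ 27 ≈ 1368.963.
Standard quotas: Red 4.8825, Blue 5.7438, Green 9.3911, Gold 6.0864, Silver 0.8963.
Lower quotas: Red 4, Blue 5, Green 9, Gold 6, Silver 0 (sum 24, leaving 3 seats).
Remainders in descending order: Silver 0.8963, Red 0.8825, Blue 0.7438, Green 0.3911, Gold 0.0864.
Largest remainders: Silver, Red, Blue receive the extra seats.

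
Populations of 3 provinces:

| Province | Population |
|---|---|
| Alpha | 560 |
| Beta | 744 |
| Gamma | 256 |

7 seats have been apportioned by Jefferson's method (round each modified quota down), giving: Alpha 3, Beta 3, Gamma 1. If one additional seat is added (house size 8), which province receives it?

Beta

Priority for the next seat is population ÷ (current seats + 1).
Priorities: Alpha 140.000, Beta 186.000, Gamma 128.000.
Highest priority: Beta.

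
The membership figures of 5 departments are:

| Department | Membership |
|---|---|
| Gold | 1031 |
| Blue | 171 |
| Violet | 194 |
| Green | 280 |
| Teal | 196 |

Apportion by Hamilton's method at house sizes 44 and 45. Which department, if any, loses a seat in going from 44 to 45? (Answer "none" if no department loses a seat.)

none

At 44 seats: Gold 24, Blue 4, Violet 4, Green 7, Teal 5.
At 45 seats: Gold 25, Blue 4, Violet 4, Green 7, Teal 5.
No department's allocation decreased.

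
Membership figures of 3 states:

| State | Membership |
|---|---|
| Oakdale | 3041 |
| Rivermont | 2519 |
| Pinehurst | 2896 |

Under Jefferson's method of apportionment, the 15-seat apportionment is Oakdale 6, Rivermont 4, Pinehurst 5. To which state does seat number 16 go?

Priority for the next seat is population ÷ (current seats + 1).
Priorities: Oakdale 434.429, Rivermont 503.800, Pinehurst 482.667.
Highest priority: Rivermont.

Rivermont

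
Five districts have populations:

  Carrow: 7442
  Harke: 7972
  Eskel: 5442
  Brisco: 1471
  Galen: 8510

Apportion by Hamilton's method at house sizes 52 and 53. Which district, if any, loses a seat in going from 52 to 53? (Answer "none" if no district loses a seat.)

Brisco

At 52 seats: Carrow 13, Harke 13, Eskel 9, Brisco 3, Galen 14.
At 53 seats: Carrow 13, Harke 14, Eskel 9, Brisco 2, Galen 15.
Brisco drops from 3 to 2.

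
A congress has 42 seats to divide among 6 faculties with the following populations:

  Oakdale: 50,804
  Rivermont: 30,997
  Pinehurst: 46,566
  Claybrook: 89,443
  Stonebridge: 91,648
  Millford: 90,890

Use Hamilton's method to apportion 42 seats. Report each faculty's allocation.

Oakdale 5, Rivermont 3, Pinehurst 5, Claybrook 9, Stonebridge 10, Millford 10

Total 400348; standard divisor 400348/42 ≈ 9532.095.
Standard quotas: Oakdale 5.3298, Rivermont 3.2519, Pinehurst 4.8852, Claybrook 9.3834, Stonebridge 9.6147, Millford 9.5352.
Lower quotas: Oakdale 5, Rivermont 3, Pinehurst 4, Claybrook 9, Stonebridge 9, Millford 9 (sum 39, leaving 3 seats).
Remainders in descending order: Pinehurst 0.8852, Stonebridge 0.6147, Millford 0.5352, Claybrook 0.3834, Oakdale 0.3298, Rivermont 0.2519.
Largest remainders: Pinehurst, Stonebridge, Millford receive the extra seats.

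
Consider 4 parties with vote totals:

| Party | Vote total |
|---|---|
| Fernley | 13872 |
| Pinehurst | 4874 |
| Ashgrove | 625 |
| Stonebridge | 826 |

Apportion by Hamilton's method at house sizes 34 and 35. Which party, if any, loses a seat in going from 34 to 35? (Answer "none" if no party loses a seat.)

Stonebridge

At 34 seats: Fernley 23, Pinehurst 8, Ashgrove 1, Stonebridge 2.
At 35 seats: Fernley 24, Pinehurst 9, Ashgrove 1, Stonebridge 1.
Stonebridge drops from 2 to 1.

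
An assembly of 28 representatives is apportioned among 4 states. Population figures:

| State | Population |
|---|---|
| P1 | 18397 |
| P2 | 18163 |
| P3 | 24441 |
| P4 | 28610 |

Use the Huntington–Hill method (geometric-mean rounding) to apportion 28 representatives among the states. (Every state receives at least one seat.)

With divisor 3291: modified quotas P1 5.590, P2 5.519, P3 7.427, P4 8.693.
Geometric-mean thresholds: P1 √(5·6)=5.477, P2 √(5·6)=5.477, P3 √(7·8)=7.483, P4 √(8·9)=8.485.
Each quota rounded against its threshold gives P1 6, P2 6, P3 7, P4 9 (total 28).

P1 6, P2 6, P3 7, P4 9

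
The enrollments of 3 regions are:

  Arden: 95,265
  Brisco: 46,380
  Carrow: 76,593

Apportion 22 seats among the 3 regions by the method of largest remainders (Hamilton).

Standard divisor: 218238 ÷ 22 ≈ 9919.909.
Standard quotas: Arden 9.6034, Brisco 4.6754, Carrow 7.7211.
Lower quotas: Arden 9, Brisco 4, Carrow 7 (sum 20, leaving 2 seats).
Remainders in descending order: Carrow 0.7211, Brisco 0.6754, Arden 0.6034.
The surplus seats go to Carrow, Brisco.

Arden 9, Brisco 5, Carrow 8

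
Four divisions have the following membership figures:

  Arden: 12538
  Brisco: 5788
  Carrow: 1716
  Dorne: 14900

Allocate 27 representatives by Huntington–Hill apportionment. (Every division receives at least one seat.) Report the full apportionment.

Arden 10; Brisco 4; Carrow 1; Dorne 12

With divisor 1296: modified quotas Arden 9.674, Brisco 4.466, Carrow 1.324, Dorne 11.497.
Geometric-mean thresholds: Arden √(9·10)=9.487, Brisco √(4·5)=4.472, Carrow √(1·2)=1.414, Dorne √(11·12)=11.489.
Each quota rounded against its threshold gives Arden 10, Brisco 4, Carrow 1, Dorne 12 (total 27).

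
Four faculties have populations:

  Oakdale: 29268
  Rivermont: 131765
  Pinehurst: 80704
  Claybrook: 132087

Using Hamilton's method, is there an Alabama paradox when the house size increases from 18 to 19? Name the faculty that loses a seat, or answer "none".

Oakdale

At 18 seats: Oakdale 2, Rivermont 6, Pinehurst 4, Claybrook 6.
At 19 seats: Oakdale 1, Rivermont 7, Pinehurst 4, Claybrook 7.
Oakdale drops from 2 to 1.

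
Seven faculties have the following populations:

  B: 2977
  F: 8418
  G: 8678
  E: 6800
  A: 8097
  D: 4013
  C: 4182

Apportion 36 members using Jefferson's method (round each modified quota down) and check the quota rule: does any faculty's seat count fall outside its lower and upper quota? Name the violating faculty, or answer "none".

none

Standard quotas: B 2.483, F 7.021, G 7.238, E 5.671, A 6.753, D 3.347, C 3.488.
Jefferson allocation: B 2, F 7, G 8, E 6, A 7, D 3, C 3.
Every allocation lies between the lower and upper quota.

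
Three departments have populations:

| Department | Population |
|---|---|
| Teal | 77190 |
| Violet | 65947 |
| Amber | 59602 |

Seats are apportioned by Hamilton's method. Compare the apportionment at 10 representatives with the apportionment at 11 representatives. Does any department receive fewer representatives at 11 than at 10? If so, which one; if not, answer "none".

none

At 10 seats: Teal 4, Violet 3, Amber 3.
At 11 seats: Teal 4, Violet 4, Amber 3.
No department's allocation decreased.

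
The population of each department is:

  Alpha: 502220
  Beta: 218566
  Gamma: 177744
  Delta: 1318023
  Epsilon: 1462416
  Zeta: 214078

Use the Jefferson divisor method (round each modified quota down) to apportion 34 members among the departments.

Alpha 4, Beta 2, Gamma 1, Delta 12, Epsilon 13, Zeta 2

Standard divisor 3893047/34 ≈ 114501.382; standard quotas: Alpha 4.386, Beta 1.909, Gamma 1.552, Delta 11.511, Epsilon 12.772, Zeta 1.870.
Rounding down gives 4, 1, 1, 11, 12, 1 = 30 seats, so the divisor must be adjusted.
With modified divisor 105700: modified quotas Alpha 4.751, Beta 2.068, Gamma 1.682, Delta 12.469, Epsilon 13.836, Zeta 2.025.
Rounding down: Alpha 4, Beta 2, Gamma 1, Delta 12, Epsilon 13, Zeta 2 (total 34).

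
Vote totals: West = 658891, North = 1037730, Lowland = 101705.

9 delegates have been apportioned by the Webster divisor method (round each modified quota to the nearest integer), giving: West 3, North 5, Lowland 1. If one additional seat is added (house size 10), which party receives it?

North

Priority for the next seat is population ÷ (current seats + 0.5).
Priorities: West 188254.571, North 188678.182, Lowland 67803.333.
Highest priority: North.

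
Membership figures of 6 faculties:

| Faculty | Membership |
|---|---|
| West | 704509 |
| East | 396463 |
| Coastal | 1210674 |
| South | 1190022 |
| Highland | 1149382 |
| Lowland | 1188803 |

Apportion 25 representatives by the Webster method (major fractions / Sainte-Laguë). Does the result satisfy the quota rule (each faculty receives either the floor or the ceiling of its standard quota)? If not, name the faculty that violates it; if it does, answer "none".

Standard quotas: West 3.016, East 1.697, Coastal 5.183, South 5.094, Highland 4.920, Lowland 5.089.
Webster allocation: West 3, East 2, Coastal 5, South 5, Highland 5, Lowland 5.
Every allocation lies between the lower and upper quota.

none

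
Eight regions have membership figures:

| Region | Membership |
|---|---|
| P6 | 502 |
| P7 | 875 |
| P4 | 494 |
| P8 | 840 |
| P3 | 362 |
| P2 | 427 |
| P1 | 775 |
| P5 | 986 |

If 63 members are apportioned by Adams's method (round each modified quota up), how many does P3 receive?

5

Standard divisor 5261/63 ≈ 83.508; standard quotas: P6 6.011, P7 10.478, P4 5.916, P8 10.059, P3 4.335, P2 5.113, P1 9.281, P5 11.807.
Rounding up gives 7, 11, 6, 11, 5, 6, 10, 12 = 68 seats, so the divisor must be adjusted.
With modified divisor 89: modified quotas P6 5.640, P7 9.831, P4 5.551, P8 9.438, P3 4.067, P2 4.798, P1 8.708, P5 11.079.
Rounding up: P6 6, P7 10, P4 6, P8 10, P3 5, P2 5, P1 9, P5 12 (total 63).
P3 receives 5.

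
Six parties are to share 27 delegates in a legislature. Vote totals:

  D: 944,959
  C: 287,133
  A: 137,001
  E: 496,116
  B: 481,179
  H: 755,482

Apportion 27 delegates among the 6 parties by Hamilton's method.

The standard divisor is 3101870/27 ≈ 114884.074.
Standard quotas: D 8.2253, C 2.4993, A 1.1925, E 4.3184, B 4.1884, H 6.5760.
Lower quotas: D 8, C 2, A 1, E 4, B 4, H 6 (sum 25, leaving 2 seats).
Remainders in descending order: H 0.5760, C 0.4993, E 0.3184, D 0.2253, A 0.1925, B 0.1884.
Largest remainders: H, C receive the extra seats.

D=8, C=3, A=1, E=4, B=4, H=7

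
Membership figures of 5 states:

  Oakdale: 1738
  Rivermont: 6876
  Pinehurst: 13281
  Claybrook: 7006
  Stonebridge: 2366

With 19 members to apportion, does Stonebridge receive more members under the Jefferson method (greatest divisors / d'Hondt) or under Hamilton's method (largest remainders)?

Jefferson: Oakdale 1, Rivermont 4, Pinehurst 9, Claybrook 4, Stonebridge 1.
Hamilton: Oakdale 1, Rivermont 4, Pinehurst 8, Claybrook 4, Stonebridge 2.
Stonebridge gets 1 under Jefferson and 2 under Hamilton.

Hamilton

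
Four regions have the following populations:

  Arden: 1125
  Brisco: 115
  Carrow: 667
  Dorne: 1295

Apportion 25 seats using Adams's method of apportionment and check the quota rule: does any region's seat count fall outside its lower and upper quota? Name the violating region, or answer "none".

none

Standard quotas: Arden 8.784, Brisco 0.898, Carrow 5.208, Dorne 10.111.
Adams allocation: Arden 9, Brisco 1, Carrow 5, Dorne 10.
Every allocation lies between the lower and upper quota.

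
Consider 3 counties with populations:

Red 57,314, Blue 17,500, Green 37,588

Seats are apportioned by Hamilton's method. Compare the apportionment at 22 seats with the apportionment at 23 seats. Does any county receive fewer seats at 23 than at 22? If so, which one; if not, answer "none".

Blue

At 22 seats: Red 11, Blue 4, Green 7.
At 23 seats: Red 12, Blue 3, Green 8.
Blue drops from 4 to 3.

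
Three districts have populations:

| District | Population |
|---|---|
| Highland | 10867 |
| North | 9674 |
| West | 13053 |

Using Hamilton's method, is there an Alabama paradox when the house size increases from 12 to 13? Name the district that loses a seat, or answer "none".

At 12 seats: Highland 4, North 3, West 5.
At 13 seats: Highland 4, North 4, West 5.
No district's allocation decreased.

none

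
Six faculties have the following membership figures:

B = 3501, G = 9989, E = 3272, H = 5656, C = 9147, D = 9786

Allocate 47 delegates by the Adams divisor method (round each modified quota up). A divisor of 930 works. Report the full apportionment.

With modified divisor 930: modified quotas B 3.765, G 10.741, E 3.518, H 6.082, C 9.835, D 10.523.
Rounding up: B 4, G 11, E 4, H 7, C 10, D 11 (total 47).

B 4, G 11, E 4, H 7, C 10, D 11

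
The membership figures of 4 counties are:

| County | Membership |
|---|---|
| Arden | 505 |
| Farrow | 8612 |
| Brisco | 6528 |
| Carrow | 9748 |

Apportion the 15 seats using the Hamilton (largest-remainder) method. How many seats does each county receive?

The standard divisor is 25393/15 ≈ 1692.867.
Standard quotas: Arden 0.2983, Farrow 5.0872, Brisco 3.8562, Carrow 5.7583.
Lower quotas: Arden 0, Farrow 5, Brisco 3, Carrow 5 (sum 13, leaving 2 seats).
Remainders in descending order: Brisco 0.8562, Carrow 0.7583, Arden 0.2983, Farrow 0.0872.
Largest remainders: Brisco, Carrow receive the extra seats.

Arden 0, Farrow 5, Brisco 4, Carrow 6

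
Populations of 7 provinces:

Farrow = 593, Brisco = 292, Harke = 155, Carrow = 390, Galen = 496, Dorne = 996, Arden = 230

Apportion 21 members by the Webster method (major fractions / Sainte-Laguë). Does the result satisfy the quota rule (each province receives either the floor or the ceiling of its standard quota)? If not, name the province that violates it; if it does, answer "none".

Standard quotas: Farrow 3.951, Brisco 1.945, Harke 1.033, Carrow 2.598, Galen 3.305, Dorne 6.636, Arden 1.532.
Webster allocation: Farrow 4, Brisco 2, Harke 1, Carrow 3, Galen 3, Dorne 6, Arden 2.
Every allocation lies between the lower and upper quota.

none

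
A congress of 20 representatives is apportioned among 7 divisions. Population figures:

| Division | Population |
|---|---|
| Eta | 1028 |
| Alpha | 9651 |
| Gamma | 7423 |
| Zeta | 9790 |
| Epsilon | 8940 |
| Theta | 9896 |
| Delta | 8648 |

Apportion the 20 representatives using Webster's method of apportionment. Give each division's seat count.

Eta: 0; Alpha: 3; Gamma: 3; Zeta: 4; Epsilon: 3; Theta: 4; Delta: 3

Standard divisor 55376/20 ≈ 2768.8; standard quotas: Eta 0.371, Alpha 3.486, Gamma 2.681, Zeta 3.536, Epsilon 3.229, Theta 3.574, Delta 3.123.
Rounding to the nearest integer gives Eta 0, Alpha 3, Gamma 3, Zeta 4, Epsilon 3, Theta 4, Delta 3 — total 20, matching the house size, so no adjustment is needed.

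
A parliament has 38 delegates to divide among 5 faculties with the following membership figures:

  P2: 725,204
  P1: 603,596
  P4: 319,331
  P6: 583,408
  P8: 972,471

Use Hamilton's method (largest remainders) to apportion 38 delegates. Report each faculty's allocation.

Standard divisor: 3204010 ÷ 38 ≈ 84316.053.
Standard quotas: P2 8.6010, P1 7.1587, P4 3.7873, P6 6.9193, P8 11.5336.
Lower quotas: P2 8, P1 7, P4 3, P6 6, P8 11 (sum 35, leaving 3 seats).
Remainders in descending order: P6 0.9193, P4 0.7873, P2 0.6010, P8 0.5336, P1 0.1587.
Largest remainders: P6, P4, P2 receive the extra seats.

P2 9, P1 7, P4 4, P6 7, P8 11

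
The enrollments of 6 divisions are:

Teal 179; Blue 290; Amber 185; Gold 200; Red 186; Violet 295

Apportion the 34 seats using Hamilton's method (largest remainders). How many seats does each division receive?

The standard divisor is 1335/34 ≈ 39.265.
Standard quotas: Teal 4.559, Blue 7.386, Amber 4.712, Gold 5.094, Red 4.737, Violet 7.513.
Lower quotas: Teal 4, Blue 7, Amber 4, Gold 5, Red 4, Violet 7 (sum 31, leaving 3 seats).
Remainders in descending order: Red 0.737, Amber 0.712, Teal 0.559, Violet 0.513, Blue 0.386, Gold 0.094.
The surplus seats go to Red, Amber, Teal.

Teal=5, Blue=7, Amber=5, Gold=5, Red=5, Violet=7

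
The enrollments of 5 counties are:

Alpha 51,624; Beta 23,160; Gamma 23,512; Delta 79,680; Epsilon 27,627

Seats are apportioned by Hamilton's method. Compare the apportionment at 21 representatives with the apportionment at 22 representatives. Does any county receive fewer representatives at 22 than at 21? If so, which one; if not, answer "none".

At 21 seats: Alpha 5, Beta 2, Gamma 3, Delta 8, Epsilon 3.
At 22 seats: Alpha 6, Beta 2, Gamma 2, Delta 9, Epsilon 3.
Gamma drops from 3 to 2.

Gamma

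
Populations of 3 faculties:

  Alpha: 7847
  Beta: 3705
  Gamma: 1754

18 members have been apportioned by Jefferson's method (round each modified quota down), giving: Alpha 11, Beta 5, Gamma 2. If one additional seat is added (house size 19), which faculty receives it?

Alpha

Priority for the next seat is population ÷ (current seats + 1).
Priorities: Alpha 653.917, Beta 617.500, Gamma 584.667.
Highest priority: Alpha.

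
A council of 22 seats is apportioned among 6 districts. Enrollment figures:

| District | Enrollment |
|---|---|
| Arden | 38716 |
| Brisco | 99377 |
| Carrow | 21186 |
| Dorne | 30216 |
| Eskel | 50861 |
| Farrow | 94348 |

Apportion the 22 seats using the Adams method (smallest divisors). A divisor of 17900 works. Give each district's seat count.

Arden 3; Brisco 6; Carrow 2; Dorne 2; Eskel 3; Farrow 6

With modified divisor 17900: modified quotas Arden 2.163, Brisco 5.552, Carrow 1.184, Dorne 1.688, Eskel 2.841, Farrow 5.271.
Rounding up: Arden 3, Brisco 6, Carrow 2, Dorne 2, Eskel 3, Farrow 6 (total 22).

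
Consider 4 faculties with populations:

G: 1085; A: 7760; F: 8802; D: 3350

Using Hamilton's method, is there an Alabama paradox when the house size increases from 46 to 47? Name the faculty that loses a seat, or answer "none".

G

At 46 seats: G 3, A 17, F 19, D 7.
At 47 seats: G 2, A 17, F 20, D 8.
G drops from 3 to 2.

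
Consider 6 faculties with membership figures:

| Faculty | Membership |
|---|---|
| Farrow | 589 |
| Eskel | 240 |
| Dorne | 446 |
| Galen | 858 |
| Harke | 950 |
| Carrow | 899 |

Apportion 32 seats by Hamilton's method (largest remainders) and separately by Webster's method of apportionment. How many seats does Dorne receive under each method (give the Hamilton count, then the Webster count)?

Hamilton: Farrow 5, Eskel 2, Dorne 3, Galen 7, Harke 8, Carrow 7.
Webster: Farrow 5, Eskel 2, Dorne 4, Galen 7, Harke 7, Carrow 7.
Dorne gets 3 under Hamilton and 4 under Webster.

3 and 4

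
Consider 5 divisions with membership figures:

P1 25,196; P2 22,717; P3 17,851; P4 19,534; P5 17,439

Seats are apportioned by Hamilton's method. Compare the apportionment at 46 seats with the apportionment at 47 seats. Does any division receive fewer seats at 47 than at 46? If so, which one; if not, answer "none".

At 46 seats: P1 11, P2 10, P3 8, P4 9, P5 8.
At 47 seats: P1 12, P2 10, P3 8, P4 9, P5 8.
No division's allocation decreased.

none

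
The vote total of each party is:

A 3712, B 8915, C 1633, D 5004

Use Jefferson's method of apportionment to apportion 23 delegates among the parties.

Standard divisor 19264/23 ≈ 837.565; standard quotas: A 4.432, B 10.644, C 1.950, D 5.974.
Rounding down gives 4, 10, 1, 5 = 20 seats, so the divisor must be adjusted.
With modified divisor 800: modified quotas A 4.640, B 11.144, C 2.041, D 6.255.
Rounding down: A 4, B 11, C 2, D 6 (total 23).

A 4, B 11, C 2, D 6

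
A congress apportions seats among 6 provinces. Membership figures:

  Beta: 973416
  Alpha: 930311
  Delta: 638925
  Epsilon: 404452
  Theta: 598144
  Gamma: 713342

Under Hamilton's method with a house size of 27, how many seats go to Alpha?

Standard divisor: 4258590 ÷ 27 ≈ 157725.556.
Standard quotas: Beta 6.1716, Alpha 5.8983, Delta 4.0509, Epsilon 2.5643, Theta 3.7923, Gamma 4.5227.
Lower quotas: Beta 6, Alpha 5, Delta 4, Epsilon 2, Theta 3, Gamma 4 (sum 24, leaving 3 seats).
Remainders in descending order: Alpha 0.8983, Theta 0.7923, Epsilon 0.5643, Gamma 0.5227, Beta 0.1716, Delta 0.0509.
The surplus seats go to Alpha, Theta, Epsilon.
Alpha receives 6.

6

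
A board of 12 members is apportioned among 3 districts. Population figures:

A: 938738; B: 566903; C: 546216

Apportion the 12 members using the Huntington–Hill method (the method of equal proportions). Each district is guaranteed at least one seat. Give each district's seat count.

A=6; B=3; C=3

With divisor 167520: modified quotas A 5.604, B 3.384, C 3.261.
Geometric-mean thresholds: A √(5·6)=5.477, B √(3·4)=3.464, C √(3·4)=3.464.
Each quota rounded against its threshold gives A 6, B 3, C 3 (total 12).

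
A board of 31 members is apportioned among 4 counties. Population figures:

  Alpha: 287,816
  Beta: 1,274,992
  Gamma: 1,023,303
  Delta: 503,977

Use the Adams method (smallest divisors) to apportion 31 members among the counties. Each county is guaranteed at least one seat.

Standard divisor 3090088/31 ≈ 99680.258; standard quotas: Alpha 2.887, Beta 12.791, Gamma 10.266, Delta 5.056.
Rounding up gives 3, 13, 11, 6 = 33 seats, so the divisor must be adjusted.
With modified divisor 104300: modified quotas Alpha 2.760, Beta 12.224, Gamma 9.811, Delta 4.832.
Rounding up: Alpha 3, Beta 13, Gamma 10, Delta 5 (total 31).

Alpha=3; Beta=13; Gamma=10; Delta=5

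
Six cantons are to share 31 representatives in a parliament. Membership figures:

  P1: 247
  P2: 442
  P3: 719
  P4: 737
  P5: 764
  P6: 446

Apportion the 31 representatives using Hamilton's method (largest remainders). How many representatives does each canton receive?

P1 2, P2 4, P3 7, P4 7, P5 7, P6 4

The standard divisor is 3355/31 ≈ 108.226.
Standard quotas: P1 2.282, P2 4.084, P3 6.644, P4 6.810, P5 7.059, P6 4.121.
Lower quotas: P1 2, P2 4, P3 6, P4 6, P5 7, P6 4 (sum 29, leaving 2 seats).
Remainders in descending order: P4 0.810, P3 0.644, P1 0.282, P6 0.121, P2 0.084, P5 0.059.
Largest remainders: P4, P3 receive the extra seats.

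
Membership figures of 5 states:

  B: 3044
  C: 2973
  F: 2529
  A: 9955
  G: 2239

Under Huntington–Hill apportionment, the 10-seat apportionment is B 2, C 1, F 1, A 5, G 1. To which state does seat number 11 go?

Priority for the next seat is population ÷ (√(s·(s+1))).
Priorities: B 1242.708, C 2102.228, F 1788.273, A 1817.526, G 1583.212.
Highest priority: C.

C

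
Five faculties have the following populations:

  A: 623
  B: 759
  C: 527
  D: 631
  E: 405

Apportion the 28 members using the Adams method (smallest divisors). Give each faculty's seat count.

A 6, B 7, C 5, D 6, E 4

Standard divisor 2945/28 ≈ 105.179; standard quotas: A 5.923, B 7.216, C 5.011, D 5.999, E 3.851.
Rounding up gives 6, 8, 6, 6, 4 = 30 seats, so the divisor must be adjusted.
With modified divisor 120: modified quotas A 5.192, B 6.325, C 4.392, D 5.258, E 3.375.
Rounding up: A 6, B 7, C 5, D 6, E 4 (total 28).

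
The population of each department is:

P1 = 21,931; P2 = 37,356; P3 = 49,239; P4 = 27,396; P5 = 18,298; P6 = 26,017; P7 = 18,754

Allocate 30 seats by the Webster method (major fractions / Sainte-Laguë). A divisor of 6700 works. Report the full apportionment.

P1 3, P2 6, P3 7, P4 4, P5 3, P6 4, P7 3

With modified divisor 6700: modified quotas P1 3.273, P2 5.576, P3 7.349, P4 4.089, P5 2.731, P6 3.883, P7 2.799.
Rounding to the nearest integer: P1 3, P2 6, P3 7, P4 4, P5 3, P6 4, P7 3 (total 30).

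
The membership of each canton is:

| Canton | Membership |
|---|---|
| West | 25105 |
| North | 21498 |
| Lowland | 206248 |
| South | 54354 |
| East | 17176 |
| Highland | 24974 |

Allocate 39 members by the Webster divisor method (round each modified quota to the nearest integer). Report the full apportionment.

Standard divisor 349355/39 ≈ 8957.821; standard quotas: West 2.803, North 2.400, Lowland 23.024, South 6.068, East 1.917, Highland 2.788.
Rounding to the nearest integer gives West 3, North 2, Lowland 23, South 6, East 2, Highland 3 — total 39, matching the house size, so no adjustment is needed.

West: 3, North: 2, Lowland: 23, South: 6, East: 2, Highland: 3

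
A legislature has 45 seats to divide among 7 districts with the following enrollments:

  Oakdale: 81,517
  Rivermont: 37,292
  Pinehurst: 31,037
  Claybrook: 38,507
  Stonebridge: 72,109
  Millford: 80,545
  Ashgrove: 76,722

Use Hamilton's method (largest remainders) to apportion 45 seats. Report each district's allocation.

Oakdale 9, Rivermont 4, Pinehurst 3, Claybrook 4, Stonebridge 8, Millford 9, Ashgrove 8

Standard divisor: 417729 ÷ 45 ≈ 9282.867.
Standard quotas: Oakdale 8.7814, Rivermont 4.0173, Pinehurst 3.3435, Claybrook 4.1482, Stonebridge 7.7680, Millford 8.6767, Ashgrove 8.2649.
Lower quotas: Oakdale 8, Rivermont 4, Pinehurst 3, Claybrook 4, Stonebridge 7, Millford 8, Ashgrove 8 (sum 42, leaving 3 seats).
Remainders in descending order: Oakdale 0.7814, Stonebridge 0.7680, Millford 0.6767, Pinehurst 0.3435, Ashgrove 0.2649, Claybrook 0.1482, Rivermont 0.0173.
Largest remainders: Oakdale, Stonebridge, Millford receive the extra seats.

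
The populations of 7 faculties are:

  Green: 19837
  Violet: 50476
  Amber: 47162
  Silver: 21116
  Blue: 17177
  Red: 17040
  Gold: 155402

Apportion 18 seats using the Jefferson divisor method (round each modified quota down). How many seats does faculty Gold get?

Standard divisor 328210/18 ≈ 18233.889; standard quotas: Green 1.088, Violet 2.768, Amber 2.587, Silver 1.158, Blue 0.942, Red 0.935, Gold 8.523.
Rounding down gives 1, 2, 2, 1, 0, 0, 8 = 14 seats, so the divisor must be adjusted.
With modified divisor 16300: modified quotas Green 1.217, Violet 3.097, Amber 2.893, Silver 1.295, Blue 1.054, Red 1.045, Gold 9.534.
Rounding down: Green 1, Violet 3, Amber 2, Silver 1, Blue 1, Red 1, Gold 9 (total 18).
Gold receives 9.

9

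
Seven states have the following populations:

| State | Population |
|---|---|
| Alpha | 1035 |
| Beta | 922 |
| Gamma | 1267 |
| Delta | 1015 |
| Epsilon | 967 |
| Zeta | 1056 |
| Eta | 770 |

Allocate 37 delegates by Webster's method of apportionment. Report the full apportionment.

Alpha=5; Beta=5; Gamma=7; Delta=5; Epsilon=5; Zeta=6; Eta=4

Standard divisor 7032/37 ≈ 190.054; standard quotas: Alpha 5.446, Beta 4.851, Gamma 6.667, Delta 5.341, Epsilon 5.088, Zeta 5.556, Eta 4.051.
Rounding to the nearest integer gives Alpha 5, Beta 5, Gamma 7, Delta 5, Epsilon 5, Zeta 6, Eta 4 — total 37, matching the house size, so no adjustment is needed.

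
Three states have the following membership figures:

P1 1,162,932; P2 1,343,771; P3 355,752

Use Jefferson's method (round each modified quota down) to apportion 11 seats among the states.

Standard divisor 2862455/11 ≈ 260223.182; standard quotas: P1 4.469, P2 5.164, P3 1.367.
Rounding down gives 4, 5, 1 = 10 seats, so the divisor must be adjusted.
With modified divisor 228300: modified quotas P1 5.094, P2 5.886, P3 1.558.
Rounding down: P1 5, P2 5, P3 1 (total 11).

P1 5, P2 5, P3 1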